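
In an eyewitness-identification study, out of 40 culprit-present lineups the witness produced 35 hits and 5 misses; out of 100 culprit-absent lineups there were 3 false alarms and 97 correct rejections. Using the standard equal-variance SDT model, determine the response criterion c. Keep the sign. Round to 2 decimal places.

H = 35/40 = 0.8750
FA = 3/100 = 0.0300
z(H) = 1.150
z(FA) = -1.881
c = −½·[z(H) + z(FA)] = −0.5 × (1.150 + (-1.881)) = 0.3655
c > 0: the witness has a conservative response bias.

c = 0.37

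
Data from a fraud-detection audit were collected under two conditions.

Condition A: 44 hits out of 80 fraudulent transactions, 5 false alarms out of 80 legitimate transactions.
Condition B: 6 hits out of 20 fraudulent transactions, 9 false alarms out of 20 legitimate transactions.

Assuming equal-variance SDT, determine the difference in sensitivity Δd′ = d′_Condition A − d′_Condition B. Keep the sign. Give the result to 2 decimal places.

Condition A: z(0.5500) = 0.126, z(0.0625) = -1.534, d' = 1.660
Condition B: z(0.3000) = -0.524, z(0.4500) = -0.126, d' = -0.398
Δd' = d'_Condition A − d'_Condition B = 1.660 − (-0.398) = 2.058
Condition A has the higher sensitivity.

Δd′ = 2.06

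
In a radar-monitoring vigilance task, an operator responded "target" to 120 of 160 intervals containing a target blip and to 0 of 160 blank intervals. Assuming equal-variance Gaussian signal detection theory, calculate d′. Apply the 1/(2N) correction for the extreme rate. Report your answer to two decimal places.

The false-alarm rate is 0/160 = 0, so apply the 1/(2N) correction: FA → 1/(2·160) = 0.00313.
z(H) = z(0.75000) = 0.674
z(FA) = z(0.00313) = -2.734
d' = 0.674 − (-2.734) = 3.408

d′ = 3.41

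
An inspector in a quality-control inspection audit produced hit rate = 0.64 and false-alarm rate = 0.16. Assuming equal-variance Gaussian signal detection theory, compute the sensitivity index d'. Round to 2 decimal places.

d' = 1.35

z(H) = z(0.64) = 0.3585
z(FA) = z(0.16) = -0.9945
d' = z(H) − z(FA) = 0.3585 − (-0.9945) = 1.3530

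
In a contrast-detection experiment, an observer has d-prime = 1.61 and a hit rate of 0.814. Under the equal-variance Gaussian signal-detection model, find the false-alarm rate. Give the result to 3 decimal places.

z(hit rate) = z(0.814) = 0.8927
z(FA) = z(H) − d' = 0.8927 − 1.61 = -0.7173
false-alarm rate = Φ(-0.7173) = 0.2366

false-alarm rate = 0.237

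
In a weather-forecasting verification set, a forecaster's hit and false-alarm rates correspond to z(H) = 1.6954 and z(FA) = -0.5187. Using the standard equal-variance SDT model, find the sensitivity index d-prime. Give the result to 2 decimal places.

d' = z(H) − z(FA) = 1.6954 − (-0.5187) = 2.2141

d-prime = 2.21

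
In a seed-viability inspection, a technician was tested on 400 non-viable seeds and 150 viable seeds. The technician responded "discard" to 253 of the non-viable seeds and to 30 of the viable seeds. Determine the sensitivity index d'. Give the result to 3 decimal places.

H = 253/400 = 0.6325
FA = 30/150 = 0.2000
Φ⁻¹(0.6325) = 0.3385, Φ⁻¹(0.2000) = -0.8416
d' = z(H) − z(FA) = 0.3385 − (-0.8416) = 1.1801

d' = 1.180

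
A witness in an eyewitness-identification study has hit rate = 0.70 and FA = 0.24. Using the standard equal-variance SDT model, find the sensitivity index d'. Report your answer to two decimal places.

d' = 1.23

z(0.70) = 0.5244, z(0.24) = -0.7063
d' = z(H) − z(FA) = 0.5244 − (-0.7063) = 1.2307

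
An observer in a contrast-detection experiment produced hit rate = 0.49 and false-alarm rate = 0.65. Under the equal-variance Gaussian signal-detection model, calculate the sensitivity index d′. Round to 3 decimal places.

d′ = -0.410

z(0.49) = -0.0251, z(0.65) = 0.3853
d' = z(H) − z(FA) = -0.0251 − 0.3853 = -0.4104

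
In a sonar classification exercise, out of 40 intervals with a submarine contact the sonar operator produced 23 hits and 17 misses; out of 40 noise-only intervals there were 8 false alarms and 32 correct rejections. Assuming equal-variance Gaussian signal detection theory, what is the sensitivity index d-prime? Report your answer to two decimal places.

H = 23/40 = 0.5750
FA = 8/40 = 0.2000
z(0.5750) = 0.1891, z(0.2000) = -0.8416
d' = z(H) − z(FA) = 0.1891 − (-0.8416) = 1.0307

d-prime = 1.03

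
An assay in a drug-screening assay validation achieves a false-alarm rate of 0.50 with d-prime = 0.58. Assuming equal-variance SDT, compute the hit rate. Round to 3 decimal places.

z(false-alarm rate) = z(0.50) = 0.0000
z(H) = z(FA) + d' = 0.0000 + 0.58 = 0.5800
hit rate = Φ(0.5800) = 0.7190

hit rate = 0.719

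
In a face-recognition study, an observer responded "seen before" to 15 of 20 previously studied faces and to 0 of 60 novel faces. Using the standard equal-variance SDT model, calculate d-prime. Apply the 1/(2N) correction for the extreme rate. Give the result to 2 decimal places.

d-prime = 3.07

The false-alarm rate is 0/60 = 0, so apply the 1/(2N) correction: FA → 1/(2·60) = 0.00833.
z(H) = z(0.75000) = 0.674
z(FA) = z(0.00833) = -2.394
d' = 0.674 − (-2.394) = 3.068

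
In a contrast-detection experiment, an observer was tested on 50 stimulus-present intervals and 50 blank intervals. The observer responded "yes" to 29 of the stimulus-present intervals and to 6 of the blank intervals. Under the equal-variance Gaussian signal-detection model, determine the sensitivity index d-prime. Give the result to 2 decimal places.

H = 29/50 = 0.5800
FA = 6/50 = 0.1200
Φ⁻¹(H) = 0.202
Φ⁻¹(FA) = -1.175
d' = z(H) − z(FA) = 0.202 − (-1.175) = 1.377

d-prime = 1.38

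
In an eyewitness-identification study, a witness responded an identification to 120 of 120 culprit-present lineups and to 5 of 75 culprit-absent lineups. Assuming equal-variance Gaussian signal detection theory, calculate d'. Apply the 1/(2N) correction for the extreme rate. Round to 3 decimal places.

d' = 4.139

The hit rate is 120/120 = 1, so apply the 1/(2N) correction: H → 1 − 1/(2·120) = 0.99583.
z(H) = z(0.99583) = 2.6380
z(FA) = z(0.06667) = -1.5011
d' = 2.6380 − (-1.5011) = 4.1391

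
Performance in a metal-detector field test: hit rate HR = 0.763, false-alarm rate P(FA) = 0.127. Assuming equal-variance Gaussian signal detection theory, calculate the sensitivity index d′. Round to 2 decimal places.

d′ = 1.86

z(H) = 0.7160
z(FA) = -1.1407
d' = z(H) − z(FA) = 0.7160 − (-1.1407) = 1.8567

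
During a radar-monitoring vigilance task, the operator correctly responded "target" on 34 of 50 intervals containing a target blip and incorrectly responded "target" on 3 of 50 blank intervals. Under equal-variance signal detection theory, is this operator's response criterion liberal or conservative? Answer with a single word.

z(H) = 0.468, z(FA) = -1.555
c = −½·(z(H) + z(FA)) = 0.5435
c > 0 → conservative criterion (biased toward responding “no”).

conservative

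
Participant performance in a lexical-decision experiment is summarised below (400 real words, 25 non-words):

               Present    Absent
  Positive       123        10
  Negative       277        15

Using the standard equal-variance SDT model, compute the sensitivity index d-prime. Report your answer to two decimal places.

d-prime = -0.25

H = 123/400 = 0.3075
FA = 10/25 = 0.4000
z(H) = -0.5029
z(FA) = -0.2533
d' = z(H) − z(FA) = -0.5029 − (-0.2533) = -0.2496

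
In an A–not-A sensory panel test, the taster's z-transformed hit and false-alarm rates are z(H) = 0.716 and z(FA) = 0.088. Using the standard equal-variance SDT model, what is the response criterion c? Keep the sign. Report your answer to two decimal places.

c = -0.40

c = −½·[z(H) + z(FA)] = −½·(0.716 + 0.088) = -0.402
c < 0: the taster has a liberal response bias.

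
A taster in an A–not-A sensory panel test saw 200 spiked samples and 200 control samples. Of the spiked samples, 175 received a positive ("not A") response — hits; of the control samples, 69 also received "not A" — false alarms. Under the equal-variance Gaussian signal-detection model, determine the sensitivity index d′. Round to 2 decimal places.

H = 175/200 = 0.8750
FA = 69/200 = 0.3450
z(0.8750) = 1.150, z(0.3450) = -0.399
d' = z(H) − z(FA) = 1.150 − (-0.399) = 1.549

d′ = 1.55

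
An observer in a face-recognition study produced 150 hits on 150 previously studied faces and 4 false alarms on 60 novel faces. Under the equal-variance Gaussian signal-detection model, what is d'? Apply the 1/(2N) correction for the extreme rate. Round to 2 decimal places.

The hit rate is 150/150 = 1, so apply the 1/(2N) correction: H → 1 − 1/(2·150) = 0.99667.
z(H) = z(0.99667) = 2.713
z(FA) = z(0.06667) = -1.501
d' = 2.713 − (-1.501) = 4.214

d' = 4.21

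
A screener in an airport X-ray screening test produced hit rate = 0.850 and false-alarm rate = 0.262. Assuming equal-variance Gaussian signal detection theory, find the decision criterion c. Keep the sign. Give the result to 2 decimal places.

c = -0.20

z(0.850) = 1.0364, z(0.262) = -0.6372
c = −½·[z(H) + z(FA)] = −0.5 × (1.0364 + (-0.6372)) = -0.1996
c < 0: the screener has a liberal response bias.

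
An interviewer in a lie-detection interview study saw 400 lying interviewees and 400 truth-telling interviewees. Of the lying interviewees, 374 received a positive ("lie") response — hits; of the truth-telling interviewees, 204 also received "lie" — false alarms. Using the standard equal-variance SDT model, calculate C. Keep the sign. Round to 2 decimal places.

C = -0.77

H = 374/400 = 0.9350
FA = 204/400 = 0.5100
z(0.9350) = 1.5141, z(0.5100) = 0.0251
c = −½·[z(H) + z(FA)] = −0.5 × (1.5141 + 0.0251) = -0.7696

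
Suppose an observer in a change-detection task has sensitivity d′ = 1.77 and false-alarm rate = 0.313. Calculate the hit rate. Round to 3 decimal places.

z(false-alarm rate) = z(0.313) = -0.4874
z(H) = z(FA) + d' = -0.4874 + 1.77 = 1.2826
hit rate = Φ(1.2826) = 0.9002

hit rate = 0.900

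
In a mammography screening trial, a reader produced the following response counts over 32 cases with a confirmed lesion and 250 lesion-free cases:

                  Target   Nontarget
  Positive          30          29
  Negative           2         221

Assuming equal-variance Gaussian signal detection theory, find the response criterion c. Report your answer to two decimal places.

H = 30/32 = 0.9375
FA = 29/250 = 0.1160
z(0.9375) = 1.534, z(0.1160) = -1.195
c = −½·[z(H) + z(FA)] = −0.5 × (1.534 + (-1.195)) = -0.1695
c < 0: the reader has a liberal response bias.

c = -0.17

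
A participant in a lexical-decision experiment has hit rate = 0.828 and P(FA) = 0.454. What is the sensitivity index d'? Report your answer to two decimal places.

d' = 1.06

Φ⁻¹(H) = 0.9463
Φ⁻¹(FA) = -0.1156
d' = z(H) − z(FA) = 0.9463 − (-0.1156) = 1.0619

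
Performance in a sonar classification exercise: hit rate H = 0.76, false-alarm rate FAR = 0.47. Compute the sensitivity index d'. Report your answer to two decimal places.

z(0.76) = 0.706, z(0.47) = -0.075
d' = z(H) − z(FA) = 0.706 − (-0.075) = 0.781

d' = 0.78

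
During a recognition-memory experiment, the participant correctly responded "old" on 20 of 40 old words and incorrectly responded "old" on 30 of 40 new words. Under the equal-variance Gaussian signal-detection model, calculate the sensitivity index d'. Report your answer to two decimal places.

H = 20/40 = 0.5000
FA = 30/40 = 0.7500
z(H) = 0.0000
z(FA) = 0.6745
d' = z(H) − z(FA) = 0.0000 − 0.6745 = -0.6745

d' = -0.67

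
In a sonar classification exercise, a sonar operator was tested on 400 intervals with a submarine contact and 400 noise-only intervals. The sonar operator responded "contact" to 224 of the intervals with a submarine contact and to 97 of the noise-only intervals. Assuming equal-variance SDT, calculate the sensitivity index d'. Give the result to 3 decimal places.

d' = 0.849

H = 224/400 = 0.5600
FA = 97/400 = 0.2425
Φ⁻¹(H) = Φ⁻¹(0.5600) = 0.1510
Φ⁻¹(FA) = Φ⁻¹(0.2425) = -0.6983
d' = z(H) − z(FA) = 0.1510 − (-0.6983) = 0.8493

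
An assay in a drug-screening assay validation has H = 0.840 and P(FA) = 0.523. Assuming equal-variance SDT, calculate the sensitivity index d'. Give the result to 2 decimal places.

d' = 0.94

z(H) = z(0.840) = 0.994
z(FA) = z(0.523) = 0.058
d' = z(H) − z(FA) = 0.994 − 0.058 = 0.936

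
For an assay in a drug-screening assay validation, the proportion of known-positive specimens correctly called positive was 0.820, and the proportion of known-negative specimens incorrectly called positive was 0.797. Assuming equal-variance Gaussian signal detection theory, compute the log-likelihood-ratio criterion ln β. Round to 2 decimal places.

z(H) = 0.915
z(FA) = 0.831
ln β = −½·[z(H)² − z(FA)²] = −0.5 × (0.837 − 0.691) = -0.073

ln β = -0.07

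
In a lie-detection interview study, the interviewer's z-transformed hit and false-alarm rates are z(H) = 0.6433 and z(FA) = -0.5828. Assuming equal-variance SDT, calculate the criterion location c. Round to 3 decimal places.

c = -0.030

c = −½·[z(H) + z(FA)] = −½·(0.6433 + (-0.5828)) = -0.03025
c < 0: the interviewer has a liberal response bias.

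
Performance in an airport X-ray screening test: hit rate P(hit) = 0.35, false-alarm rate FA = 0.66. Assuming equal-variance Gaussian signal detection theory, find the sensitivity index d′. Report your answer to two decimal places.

Φ⁻¹(H) = Φ⁻¹(0.35) = -0.385
Φ⁻¹(FA) = Φ⁻¹(0.66) = 0.412
d' = z(H) − z(FA) = -0.385 − 0.412 = -0.797

d′ = -0.80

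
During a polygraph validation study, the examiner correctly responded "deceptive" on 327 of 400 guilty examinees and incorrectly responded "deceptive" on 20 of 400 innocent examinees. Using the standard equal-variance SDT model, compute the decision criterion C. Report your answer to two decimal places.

H = 327/400 = 0.8175
FA = 20/400 = 0.0500
z(H) = z(0.8175) = 0.906
z(FA) = z(0.0500) = -1.645
c = −½·[z(H) + z(FA)] = −0.5 × (0.906 + (-1.645)) = 0.3695

C = 0.37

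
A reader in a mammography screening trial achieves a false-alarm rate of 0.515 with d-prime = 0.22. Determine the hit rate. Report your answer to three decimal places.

hit rate = 0.602

z(false-alarm rate) = z(0.515) = 0.0376
z(H) = z(FA) + d' = 0.0376 + 0.22 = 0.2576
hit rate = Φ(0.2576) = 0.6016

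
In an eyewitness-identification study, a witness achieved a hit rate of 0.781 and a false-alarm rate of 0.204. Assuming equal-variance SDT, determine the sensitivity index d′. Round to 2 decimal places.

d′ = 1.60

z(H) = 0.776
z(FA) = -0.827
d' = z(H) − z(FA) = 0.776 − (-0.827) = 1.603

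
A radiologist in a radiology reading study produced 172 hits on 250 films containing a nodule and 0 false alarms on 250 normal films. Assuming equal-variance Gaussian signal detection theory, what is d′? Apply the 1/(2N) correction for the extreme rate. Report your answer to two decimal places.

d′ = 3.37

The false-alarm rate is 0/250 = 0, so apply the 1/(2N) correction: FA → 1/(2·250) = 0.00200.
z(H) = z(0.68800) = 0.490
z(FA) = z(0.00200) = -2.878
d' = 0.490 − (-2.878) = 3.368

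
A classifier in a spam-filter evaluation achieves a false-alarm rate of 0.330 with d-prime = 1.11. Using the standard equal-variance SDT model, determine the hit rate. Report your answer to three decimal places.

hit rate = 0.749

z(false-alarm rate) = z(0.330) = -0.4399
z(H) = z(FA) + d' = -0.4399 + 1.11 = 0.6701
hit rate = Φ(0.6701) = 0.7486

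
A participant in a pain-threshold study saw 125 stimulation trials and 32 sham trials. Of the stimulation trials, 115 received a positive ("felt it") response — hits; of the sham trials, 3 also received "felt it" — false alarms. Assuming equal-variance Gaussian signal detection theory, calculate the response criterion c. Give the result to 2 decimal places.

H = 115/125 = 0.9200
FA = 3/32 = 0.0938
z(0.9200) = 1.405, z(0.0938) = -1.318
c = −½·[z(H) + z(FA)] = −0.5 × (1.405 + (-1.318)) = -0.0435

c = -0.04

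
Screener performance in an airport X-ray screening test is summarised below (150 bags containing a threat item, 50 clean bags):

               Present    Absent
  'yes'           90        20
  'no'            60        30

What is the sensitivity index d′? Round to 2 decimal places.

d′ = 0.51

H = 90/150 = 0.6000
FA = 20/50 = 0.4000
z(H) = z(0.6000) = 0.2533
z(FA) = z(0.4000) = -0.2533
d' = z(H) − z(FA) = 0.2533 − (-0.2533) = 0.5066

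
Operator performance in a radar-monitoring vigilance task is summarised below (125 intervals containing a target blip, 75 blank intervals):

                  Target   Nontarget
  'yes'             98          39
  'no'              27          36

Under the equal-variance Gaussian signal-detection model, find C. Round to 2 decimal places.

C = -0.42

H = 98/125 = 0.7840
FA = 39/75 = 0.5200
z(H) = z(0.7840) = 0.7858
z(FA) = z(0.5200) = 0.0502
c = −½·[z(H) + z(FA)] = −0.5 × (0.7858 + 0.0502) = -0.4180
c < 0: the operator has a liberal response bias.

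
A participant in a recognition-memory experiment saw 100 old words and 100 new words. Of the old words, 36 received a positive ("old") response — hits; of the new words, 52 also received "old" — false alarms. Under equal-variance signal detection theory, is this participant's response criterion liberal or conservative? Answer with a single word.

conservative

z(H) = -0.358, z(FA) = 0.050
c = −½·(z(H) + z(FA)) = 0.154
c > 0 → conservative criterion (biased toward responding “no”).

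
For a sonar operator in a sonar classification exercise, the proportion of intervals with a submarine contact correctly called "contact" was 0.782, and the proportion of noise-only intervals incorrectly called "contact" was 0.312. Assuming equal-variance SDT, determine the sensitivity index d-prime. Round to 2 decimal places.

z(H) = 0.7790
z(FA) = -0.4902
d' = z(H) − z(FA) = 0.7790 − (-0.4902) = 1.2692

d-prime = 1.27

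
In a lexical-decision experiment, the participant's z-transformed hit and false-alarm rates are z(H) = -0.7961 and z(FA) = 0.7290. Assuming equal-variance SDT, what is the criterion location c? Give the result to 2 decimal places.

c = −½·[z(H) + z(FA)] = −½·(-0.7961 + 0.7290) = 0.03355

c = 0.03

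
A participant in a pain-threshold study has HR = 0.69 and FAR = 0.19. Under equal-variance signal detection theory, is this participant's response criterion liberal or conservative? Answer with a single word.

z(H) = 0.496, z(FA) = -0.878
c = −½·(z(H) + z(FA)) = 0.191
c > 0 → conservative criterion (biased toward responding “no”).

conservative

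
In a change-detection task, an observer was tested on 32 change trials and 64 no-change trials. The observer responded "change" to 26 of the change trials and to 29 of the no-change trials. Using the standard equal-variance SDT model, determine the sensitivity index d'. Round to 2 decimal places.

H = 26/32 = 0.8125
FA = 29/64 = 0.4531
Φ⁻¹(H) = Φ⁻¹(0.8125) = 0.8871
Φ⁻¹(FA) = Φ⁻¹(0.4531) = -0.1178
d' = z(H) − z(FA) = 0.8871 − (-0.1178) = 1.0049

d' = 1.00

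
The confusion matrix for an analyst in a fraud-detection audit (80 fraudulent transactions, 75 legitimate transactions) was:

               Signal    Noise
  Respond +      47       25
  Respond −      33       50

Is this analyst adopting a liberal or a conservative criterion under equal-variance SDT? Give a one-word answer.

z(H) = 0.221, z(FA) = -0.431
c = −½·(z(H) + z(FA)) = 0.105
c > 0 → conservative criterion (biased toward responding “no”).

conservative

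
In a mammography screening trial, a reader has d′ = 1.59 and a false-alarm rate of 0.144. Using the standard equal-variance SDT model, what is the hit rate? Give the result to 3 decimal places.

z(false-alarm rate) = z(0.144) = -1.0625
z(H) = z(FA) + d' = -1.0625 + 1.59 = 0.5275
hit rate = Φ(0.5275) = 0.7011

hit rate = 0.701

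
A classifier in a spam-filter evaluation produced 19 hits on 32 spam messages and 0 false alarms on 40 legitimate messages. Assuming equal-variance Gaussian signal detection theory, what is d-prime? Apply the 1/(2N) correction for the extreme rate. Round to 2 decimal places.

d-prime = 2.48

The false-alarm rate is 0/40 = 0, so apply the 1/(2N) correction: FA → 1/(2·40) = 0.01250.
z(H) = z(0.59375) = 0.237
z(FA) = z(0.01250) = -2.241
d' = 0.237 − (-2.241) = 2.478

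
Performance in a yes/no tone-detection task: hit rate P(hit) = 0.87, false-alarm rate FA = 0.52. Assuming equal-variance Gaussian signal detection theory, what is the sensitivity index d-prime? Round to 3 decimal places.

d-prime = 1.076

z(0.87) = 1.1264, z(0.52) = 0.0502
d' = z(H) − z(FA) = 1.1264 − 0.0502 = 1.0762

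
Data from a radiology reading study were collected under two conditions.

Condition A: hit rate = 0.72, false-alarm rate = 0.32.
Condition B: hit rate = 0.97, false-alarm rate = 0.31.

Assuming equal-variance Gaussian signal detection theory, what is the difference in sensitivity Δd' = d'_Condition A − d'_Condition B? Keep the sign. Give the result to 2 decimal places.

Δd' = -1.33

Condition A: z(0.72) = 0.583, z(0.32) = -0.468, d' = 1.051
Condition B: z(0.97) = 1.881, z(0.31) = -0.496, d' = 2.377
Δd' = d'_Condition A − d'_Condition B = 1.051 − 2.377 = -1.326
Condition B has the higher sensitivity.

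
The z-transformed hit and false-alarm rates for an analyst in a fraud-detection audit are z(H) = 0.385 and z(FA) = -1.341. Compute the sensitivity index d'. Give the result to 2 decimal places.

d' = z(H) − z(FA) = 0.385 − (-1.341) = 1.726

d' = 1.73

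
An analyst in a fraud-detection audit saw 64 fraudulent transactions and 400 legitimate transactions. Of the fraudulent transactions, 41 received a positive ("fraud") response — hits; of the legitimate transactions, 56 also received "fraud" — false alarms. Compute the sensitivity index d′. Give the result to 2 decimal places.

d′ = 1.44

H = 41/64 = 0.6406
FA = 56/400 = 0.1400
z(H) = z(0.6406) = 0.360
z(FA) = z(0.1400) = -1.080
d' = z(H) − z(FA) = 0.360 − (-1.080) = 1.440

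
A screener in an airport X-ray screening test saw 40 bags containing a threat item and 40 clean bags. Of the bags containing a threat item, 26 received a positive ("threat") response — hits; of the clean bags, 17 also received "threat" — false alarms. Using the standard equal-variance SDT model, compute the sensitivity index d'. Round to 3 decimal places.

d' = 0.574

H = 26/40 = 0.6500
FA = 17/40 = 0.4250
z(H) = z(0.6500) = 0.3853
z(FA) = z(0.4250) = -0.1891
d' = z(H) − z(FA) = 0.3853 − (-0.1891) = 0.5744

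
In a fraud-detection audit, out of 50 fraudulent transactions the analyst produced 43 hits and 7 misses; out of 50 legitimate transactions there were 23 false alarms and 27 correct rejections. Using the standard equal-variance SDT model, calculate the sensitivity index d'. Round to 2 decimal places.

d' = 1.18

H = 43/50 = 0.8600
FA = 23/50 = 0.4600
Φ⁻¹(0.8600) = 1.080, Φ⁻¹(0.4600) = -0.100
d' = z(H) − z(FA) = 1.080 − (-0.100) = 1.180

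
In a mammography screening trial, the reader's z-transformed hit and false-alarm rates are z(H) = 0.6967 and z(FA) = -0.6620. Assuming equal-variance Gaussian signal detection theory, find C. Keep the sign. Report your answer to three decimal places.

c = −½·[z(H) + z(FA)] = −½·(0.6967 + (-0.6620)) = -0.01735
c < 0: the reader has a liberal response bias.

C = -0.017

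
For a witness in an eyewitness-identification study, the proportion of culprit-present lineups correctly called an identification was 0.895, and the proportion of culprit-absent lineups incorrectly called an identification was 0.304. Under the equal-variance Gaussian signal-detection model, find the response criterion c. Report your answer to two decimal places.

c = -0.37

z(0.895) = 1.2536, z(0.304) = -0.5129
c = −½·[z(H) + z(FA)] = −0.5 × (1.2536 + (-0.5129)) = -0.37035
c < 0: the witness has a liberal response bias.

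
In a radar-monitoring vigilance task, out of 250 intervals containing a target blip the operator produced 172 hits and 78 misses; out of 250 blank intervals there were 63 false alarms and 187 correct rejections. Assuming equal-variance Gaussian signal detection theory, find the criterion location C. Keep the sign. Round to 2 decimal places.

C = 0.09

H = 172/250 = 0.6880
FA = 63/250 = 0.2520
z(H) = z(0.6880) = 0.4902
z(FA) = z(0.2520) = -0.6682
c = −½·[z(H) + z(FA)] = −0.5 × (0.4902 + (-0.6682)) = 0.0890
c > 0: the operator has a conservative response bias.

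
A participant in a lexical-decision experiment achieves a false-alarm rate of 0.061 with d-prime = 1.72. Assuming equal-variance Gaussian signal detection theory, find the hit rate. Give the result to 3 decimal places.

z(false-alarm rate) = z(0.061) = -1.5464
z(H) = z(FA) + d' = -1.5464 + 1.72 = 0.1736
hit rate = Φ(0.1736) = 0.5689

hit rate = 0.569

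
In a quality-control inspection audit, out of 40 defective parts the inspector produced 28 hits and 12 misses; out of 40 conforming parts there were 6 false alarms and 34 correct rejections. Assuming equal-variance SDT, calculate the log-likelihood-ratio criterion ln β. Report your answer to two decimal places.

H = 28/40 = 0.7000
FA = 6/40 = 0.1500
z(H) = z(0.7000) = 0.524
z(FA) = z(0.1500) = -1.036
ln β = −½·[z(H)² − z(FA)²] = −0.5 × (0.275 − 1.073) = 0.399

ln β = 0.40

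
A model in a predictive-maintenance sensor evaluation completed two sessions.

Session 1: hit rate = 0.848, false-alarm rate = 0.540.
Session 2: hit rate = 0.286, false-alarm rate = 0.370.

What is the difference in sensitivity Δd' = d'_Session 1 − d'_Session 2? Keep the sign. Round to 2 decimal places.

Session 1: z(0.848) = 1.028, z(0.540) = 0.100, d' = 0.928
Session 2: z(0.286) = -0.565, z(0.370) = -0.332, d' = -0.233
Δd' = d'_Session 1 − d'_Session 2 = 0.928 − (-0.233) = 1.161
Session 1 has the higher sensitivity.

Δd' = 1.16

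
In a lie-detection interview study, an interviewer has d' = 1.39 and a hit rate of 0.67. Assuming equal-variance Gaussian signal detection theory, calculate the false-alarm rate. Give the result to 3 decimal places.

false-alarm rate = 0.171

z(hit rate) = z(0.67) = 0.4399
z(FA) = z(H) − d' = 0.4399 − 1.39 = -0.9501
false-alarm rate = Φ(-0.9501) = 0.1710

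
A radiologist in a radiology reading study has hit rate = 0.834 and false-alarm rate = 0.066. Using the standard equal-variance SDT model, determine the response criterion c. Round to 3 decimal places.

c = 0.268

Φ⁻¹(H) = Φ⁻¹(0.834) = 0.9701
Φ⁻¹(FA) = Φ⁻¹(0.066) = -1.5063
c = −½·[z(H) + z(FA)] = −0.5 × (0.9701 + (-1.5063)) = 0.2681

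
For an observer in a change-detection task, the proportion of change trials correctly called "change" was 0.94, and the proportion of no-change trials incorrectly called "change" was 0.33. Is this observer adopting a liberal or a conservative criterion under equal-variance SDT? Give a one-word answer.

liberal

z(H) = 1.555, z(FA) = -0.440
c = −½·(z(H) + z(FA)) = -0.5575
c < 0 → liberal criterion (biased toward responding “yes”).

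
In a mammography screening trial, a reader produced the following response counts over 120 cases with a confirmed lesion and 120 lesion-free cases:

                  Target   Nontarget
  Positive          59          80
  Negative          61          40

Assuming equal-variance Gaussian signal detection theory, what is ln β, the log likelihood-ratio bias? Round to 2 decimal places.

H = 59/120 = 0.4917
FA = 80/120 = 0.6667
z(H) = z(0.4917) = -0.021
z(FA) = z(0.6667) = 0.431
ln β = −½·[z(H)² − z(FA)²] = −0.5 × (0.000 − 0.186) = 0.093

ln β = 0.09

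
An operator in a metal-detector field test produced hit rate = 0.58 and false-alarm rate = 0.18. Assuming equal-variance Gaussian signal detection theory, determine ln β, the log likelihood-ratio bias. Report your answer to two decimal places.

ln β = 0.40

z(H) = z(0.58) = 0.202
z(FA) = z(0.18) = -0.915
ln β = −½·[z(H)² − z(FA)²] = −0.5 × (0.041 − 0.837) = 0.398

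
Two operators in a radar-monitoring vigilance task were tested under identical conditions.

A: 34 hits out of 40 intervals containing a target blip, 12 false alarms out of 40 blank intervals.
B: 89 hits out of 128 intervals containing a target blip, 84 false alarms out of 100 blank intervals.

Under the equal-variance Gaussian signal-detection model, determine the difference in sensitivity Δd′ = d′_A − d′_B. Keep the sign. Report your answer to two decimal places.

A: z(0.8500) = 1.036, z(0.3000) = -0.524, d' = 1.560
B: z(0.6953) = 0.511, z(0.8400) = 0.994, d' = -0.483
Δd' = d'_A − d'_B = 1.560 − (-0.483) = 2.043
A has the higher sensitivity.

Δd′ = 2.04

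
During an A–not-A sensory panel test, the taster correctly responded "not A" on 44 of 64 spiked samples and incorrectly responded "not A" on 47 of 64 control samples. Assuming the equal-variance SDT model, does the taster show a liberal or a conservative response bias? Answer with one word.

z(H) = 0.489, z(FA) = 0.626
c = −½·(z(H) + z(FA)) = -0.5575
c < 0 → liberal criterion (biased toward responding “yes”).

liberal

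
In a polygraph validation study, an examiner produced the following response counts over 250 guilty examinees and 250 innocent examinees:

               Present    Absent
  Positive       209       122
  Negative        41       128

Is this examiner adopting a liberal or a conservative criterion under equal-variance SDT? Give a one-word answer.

z(H) = 0.978, z(FA) = -0.030
c = −½·(z(H) + z(FA)) = -0.474
c < 0 → liberal criterion (biased toward responding “yes”).

liberal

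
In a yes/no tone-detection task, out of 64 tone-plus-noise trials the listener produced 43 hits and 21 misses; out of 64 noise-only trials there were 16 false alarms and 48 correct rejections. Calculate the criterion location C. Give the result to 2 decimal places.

H = 43/64 = 0.6719
FA = 16/64 = 0.2500
z(0.6719) = 0.4452, z(0.2500) = -0.6745
c = −½·[z(H) + z(FA)] = −0.5 × (0.4452 + (-0.6745)) = 0.11465

C = 0.11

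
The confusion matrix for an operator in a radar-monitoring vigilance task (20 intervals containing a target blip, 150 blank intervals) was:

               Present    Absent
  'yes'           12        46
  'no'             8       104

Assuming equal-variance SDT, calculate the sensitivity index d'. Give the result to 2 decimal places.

d' = 0.76

H = 12/20 = 0.6000
FA = 46/150 = 0.3067
z(0.6000) = 0.253, z(0.3067) = -0.505
d' = z(H) − z(FA) = 0.253 − (-0.505) = 0.758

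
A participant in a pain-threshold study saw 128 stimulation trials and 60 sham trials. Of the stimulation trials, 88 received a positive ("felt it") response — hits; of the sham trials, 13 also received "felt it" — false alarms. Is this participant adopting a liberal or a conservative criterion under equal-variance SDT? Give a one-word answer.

conservative

z(H) = 0.489, z(FA) = -0.784
c = −½·(z(H) + z(FA)) = 0.1475
c > 0 → conservative criterion (biased toward responding “no”).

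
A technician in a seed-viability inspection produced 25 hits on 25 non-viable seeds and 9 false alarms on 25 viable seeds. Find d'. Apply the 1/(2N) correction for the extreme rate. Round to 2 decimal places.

d' = 2.41

The hit rate is 25/25 = 1, so apply the 1/(2N) correction: H → 1 − 1/(2·25) = 0.98000.
z(H) = z(0.98000) = 2.054
z(FA) = z(0.36000) = -0.358
d' = 2.054 − (-0.358) = 2.412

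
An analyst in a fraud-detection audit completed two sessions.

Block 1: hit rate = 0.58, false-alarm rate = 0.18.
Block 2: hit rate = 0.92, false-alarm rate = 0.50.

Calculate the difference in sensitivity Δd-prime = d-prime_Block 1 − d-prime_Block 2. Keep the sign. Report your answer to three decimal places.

Δd-prime = -0.288

Block 1: z(0.58) = 0.2019, z(0.18) = -0.9154, d' = 1.1173
Block 2: z(0.92) = 1.4051, z(0.50) = 0.0000, d' = 1.4051
Δd' = d'_Block 1 − d'_Block 2 = 1.1173 − 1.4051 = -0.2878
Block 2 has the higher sensitivity.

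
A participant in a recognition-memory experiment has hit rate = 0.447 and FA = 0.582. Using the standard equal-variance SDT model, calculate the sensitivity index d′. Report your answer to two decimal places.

Φ⁻¹(0.447) = -0.133, Φ⁻¹(0.582) = 0.207
d' = z(H) − z(FA) = -0.133 − 0.207 = -0.340

d′ = -0.34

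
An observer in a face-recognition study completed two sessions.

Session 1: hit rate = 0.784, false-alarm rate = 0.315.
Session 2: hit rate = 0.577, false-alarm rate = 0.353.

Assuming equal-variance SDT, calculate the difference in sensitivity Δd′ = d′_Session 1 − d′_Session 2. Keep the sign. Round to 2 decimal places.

Δd′ = 0.70

Session 1: z(0.784) = 0.786, z(0.315) = -0.482, d' = 1.268
Session 2: z(0.577) = 0.194, z(0.353) = -0.377, d' = 0.571
Δd' = d'_Session 1 − d'_Session 2 = 1.268 − 0.571 = 0.697
Session 1 has the higher sensitivity.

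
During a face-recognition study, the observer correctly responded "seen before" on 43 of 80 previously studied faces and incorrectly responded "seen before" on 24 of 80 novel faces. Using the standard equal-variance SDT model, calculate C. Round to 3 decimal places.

H = 43/80 = 0.5375
FA = 24/80 = 0.3000
Φ⁻¹(H) = 0.0941
Φ⁻¹(FA) = -0.5244
c = −½·[z(H) + z(FA)] = −0.5 × (0.0941 + (-0.5244)) = 0.21515

C = 0.215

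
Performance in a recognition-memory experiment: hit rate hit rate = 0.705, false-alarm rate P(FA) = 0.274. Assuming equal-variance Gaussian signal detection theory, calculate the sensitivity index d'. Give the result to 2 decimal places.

d' = 1.14

z(H) = 0.5388
z(FA) = -0.6008
d' = z(H) − z(FA) = 0.5388 − (-0.6008) = 1.1396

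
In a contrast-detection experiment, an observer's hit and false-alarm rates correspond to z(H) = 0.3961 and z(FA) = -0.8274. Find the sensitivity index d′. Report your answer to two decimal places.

d' = z(H) − z(FA) = 0.3961 − (-0.8274) = 1.2235

d′ = 1.22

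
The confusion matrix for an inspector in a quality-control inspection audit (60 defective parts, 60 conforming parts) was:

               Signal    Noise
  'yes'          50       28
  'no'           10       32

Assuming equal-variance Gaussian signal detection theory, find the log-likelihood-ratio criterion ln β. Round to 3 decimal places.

ln β = -0.464

H = 50/60 = 0.8333
FA = 28/60 = 0.4667
z(H) = z(0.8333) = 0.9673
z(FA) = z(0.4667) = -0.0836
ln β = −½·[z(H)² − z(FA)²] = −0.5 × (0.9357 − 0.0070) = -0.46435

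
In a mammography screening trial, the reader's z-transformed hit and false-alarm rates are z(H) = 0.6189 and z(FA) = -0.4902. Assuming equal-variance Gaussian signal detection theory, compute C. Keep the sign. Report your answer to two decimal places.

c = −½·[z(H) + z(FA)] = −½·(0.6189 + (-0.4902)) = -0.06435
c < 0: the reader has a liberal response bias.

C = -0.06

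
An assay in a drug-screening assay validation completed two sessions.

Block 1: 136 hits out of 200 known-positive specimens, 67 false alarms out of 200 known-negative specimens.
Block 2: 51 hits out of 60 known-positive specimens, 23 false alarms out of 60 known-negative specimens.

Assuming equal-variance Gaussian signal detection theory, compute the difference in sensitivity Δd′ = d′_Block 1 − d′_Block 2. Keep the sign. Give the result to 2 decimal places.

Block 1: z(0.6800) = 0.468, z(0.3350) = -0.426, d' = 0.894
Block 2: z(0.8500) = 1.036, z(0.3833) = -0.297, d' = 1.333
Δd' = d'_Block 1 − d'_Block 2 = 0.894 − 1.333 = -0.439
Block 2 has the higher sensitivity.

Δd′ = -0.44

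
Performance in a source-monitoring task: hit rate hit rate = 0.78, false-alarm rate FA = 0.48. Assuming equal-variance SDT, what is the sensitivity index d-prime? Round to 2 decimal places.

d-prime = 0.82

Φ⁻¹(H) = Φ⁻¹(0.78) = 0.7722
Φ⁻¹(FA) = Φ⁻¹(0.48) = -0.0502
d' = z(H) − z(FA) = 0.7722 − (-0.0502) = 0.8224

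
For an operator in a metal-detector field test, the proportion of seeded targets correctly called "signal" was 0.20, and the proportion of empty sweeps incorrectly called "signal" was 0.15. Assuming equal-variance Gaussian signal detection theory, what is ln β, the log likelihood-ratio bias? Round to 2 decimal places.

ln β = 0.18

z(H) = z(0.20) = -0.842
z(FA) = z(0.15) = -1.036
ln β = −½·[z(H)² − z(FA)²] = −0.5 × (0.709 − 1.073) = 0.182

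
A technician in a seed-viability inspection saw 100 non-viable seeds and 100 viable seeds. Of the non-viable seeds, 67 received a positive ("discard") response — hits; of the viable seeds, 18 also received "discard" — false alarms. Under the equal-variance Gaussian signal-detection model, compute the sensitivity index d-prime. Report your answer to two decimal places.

d-prime = 1.36

H = 67/100 = 0.6700
FA = 18/100 = 0.1800
Φ⁻¹(0.6700) = 0.440, Φ⁻¹(0.1800) = -0.915
d' = z(H) − z(FA) = 0.440 − (-0.915) = 1.355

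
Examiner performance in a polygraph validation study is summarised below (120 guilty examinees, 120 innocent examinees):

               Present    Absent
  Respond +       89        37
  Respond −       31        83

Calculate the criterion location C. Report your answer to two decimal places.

C = -0.07

H = 89/120 = 0.7417
FA = 37/120 = 0.3083
z(H) = z(0.7417) = 0.649
z(FA) = z(0.3083) = -0.501
c = −½·[z(H) + z(FA)] = −0.5 × (0.649 + (-0.501)) = -0.074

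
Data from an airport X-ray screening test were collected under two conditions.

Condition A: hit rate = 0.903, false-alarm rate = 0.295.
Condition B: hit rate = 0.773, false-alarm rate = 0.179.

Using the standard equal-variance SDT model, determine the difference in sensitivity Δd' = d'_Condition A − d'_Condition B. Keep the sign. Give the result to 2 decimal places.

Δd' = 0.17

Condition A: z(0.903) = 1.299, z(0.295) = -0.539, d' = 1.838
Condition B: z(0.773) = 0.749, z(0.179) = -0.919, d' = 1.668
Δd' = d'_Condition A − d'_Condition B = 1.838 − 1.668 = 0.170
Condition A has the higher sensitivity.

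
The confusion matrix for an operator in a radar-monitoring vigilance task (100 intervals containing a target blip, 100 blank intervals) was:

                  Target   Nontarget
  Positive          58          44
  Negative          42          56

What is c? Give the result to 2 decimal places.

c = -0.03

H = 58/100 = 0.5800
FA = 44/100 = 0.4400
z(H) = z(0.5800) = 0.202
z(FA) = z(0.4400) = -0.151
c = −½·[z(H) + z(FA)] = −0.5 × (0.202 + (-0.151)) = -0.0255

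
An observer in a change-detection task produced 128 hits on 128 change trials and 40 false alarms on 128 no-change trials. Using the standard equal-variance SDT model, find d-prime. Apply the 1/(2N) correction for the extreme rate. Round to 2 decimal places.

d-prime = 3.15

The hit rate is 128/128 = 1, so apply the 1/(2N) correction: H → 1 − 1/(2·128) = 0.99609.
z(H) = z(0.99609) = 2.660
z(FA) = z(0.31250) = -0.489
d' = 2.660 − (-0.489) = 3.149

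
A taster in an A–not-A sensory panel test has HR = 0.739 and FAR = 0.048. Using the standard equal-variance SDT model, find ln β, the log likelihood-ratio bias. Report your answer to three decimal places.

Φ⁻¹(H) = 0.6403
Φ⁻¹(FA) = -1.6646
ln β = −½·[z(H)² − z(FA)²] = −0.5 × (0.4100 − 2.7709) = 1.18045

ln β = 1.180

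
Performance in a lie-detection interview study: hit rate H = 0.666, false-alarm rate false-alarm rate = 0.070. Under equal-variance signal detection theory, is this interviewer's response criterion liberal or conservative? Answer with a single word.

conservative

z(H) = 0.429, z(FA) = -1.476
c = −½·(z(H) + z(FA)) = 0.5235
c > 0 → conservative criterion (biased toward responding “no”).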